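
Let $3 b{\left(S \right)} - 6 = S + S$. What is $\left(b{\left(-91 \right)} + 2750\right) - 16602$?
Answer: $- \frac{41732}{3} \approx -13911.0$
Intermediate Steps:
$b{\left(S \right)} = 2 + \frac{2 S}{3}$ ($b{\left(S \right)} = 2 + \frac{S + S}{3} = 2 + \frac{2 S}{3}$)
$\left(b{\left(-91 \right)} + 2750\right) - 16602 = \left(\left(2 + \frac{2}{3} \left(-91\right)\right) + 2750\right) - 16602 = \left(\left(2 - \frac{182}{3}\right) + 2750\right) - 16602 = \left(- \frac{176}{3} + 2750\right) - 16602 = \frac{8074}{3} - 16602 = - \frac{41732}{3}$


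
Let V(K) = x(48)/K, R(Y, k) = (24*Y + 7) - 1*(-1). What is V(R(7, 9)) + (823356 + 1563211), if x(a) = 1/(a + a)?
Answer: 40323436033/16896 ≈ 2.3866e+6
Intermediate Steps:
x(a) = 1/(2*a)
R(Y, k) = 8 + 24*Y (R(Y, k) = (7 + 24*Y) + 1 = 8 + 24*Y)
V(K) = 1/(96*K) (V(K) = ((½)/48)/K = ((½)*(1/48))/K = 1/(96*K))
V(R(7, 9)) + (823356 + 1563211) = 1/(96*(8 + 24*7)) + (823356 + 1563211) = 1/(96*(8 + 168)) + 2386567 = (1/96)/176 + 2386567 = (1/96)*(1/176) + 2386567 = 1/16896 + 2386567 = 40323436033/16896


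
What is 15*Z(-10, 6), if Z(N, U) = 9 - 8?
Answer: 15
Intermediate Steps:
Z(N, U) = 1
15*Z(-10, 6) = 15*1 = 15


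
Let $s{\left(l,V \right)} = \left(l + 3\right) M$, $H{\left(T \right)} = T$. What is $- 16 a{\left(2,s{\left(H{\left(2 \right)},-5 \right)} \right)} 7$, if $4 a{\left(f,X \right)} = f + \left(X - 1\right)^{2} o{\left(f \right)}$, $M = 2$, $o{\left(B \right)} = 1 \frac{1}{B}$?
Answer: $-1190$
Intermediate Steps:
$o{\left(B \right)} = \frac{1}{B}$
$s{\left(l,V \right)} = 6 + 2 l$ ($s{\left(l,V \right)} = \left(l + 3\right) 2 = \left(3 + l\right) 2 = 6 + 2 l$)
$a{\left(f,X \right)} = \frac{f}{4} + \frac{\left(-1 + X\right)^{2}}{4 f}$ ($a{\left(f,X \right)} = \frac{f + \frac{\left(X - 1\right)^{2}}{f}}{4} = \frac{f + \frac{\left(-1 + X\right)^{2}}{f}}{4} = \frac{f}{4} + \frac{\left(-1 + X\right)^{2}}{4 f}$)
$- 16 a{\left(2,s{\left(H{\left(2 \right)},-5 \right)} \right)} 7 = - 16 \frac{2^{2} + \left(-1 + \left(6 + 2 \cdot 2\right)\right)^{2}}{4 \cdot 2} \cdot 7 = - 16 \cdot \frac{1}{4} \cdot \frac{1}{2} \left(4 + \left(-1 + \left(6 + 4\right)\right)^{2}\right) 7 = - 16 \cdot \frac{1}{4} \cdot \frac{1}{2} \left(4 + \left(-1 + 10\right)^{2}\right) 7 = - 16 \cdot \frac{1}{4} \cdot \frac{1}{2} \left(4 + 9^{2}\right) 7 = - 16 \cdot \frac{1}{4} \cdot \frac{1}{2} \left(4 + 81\right) 7 = - 16 \cdot \frac{1}{4} \cdot \frac{1}{2} \cdot 85 \cdot 7 = \left(-16\right) \frac{85}{8} \cdot 7 = \left(-170\right) 7 = -1190$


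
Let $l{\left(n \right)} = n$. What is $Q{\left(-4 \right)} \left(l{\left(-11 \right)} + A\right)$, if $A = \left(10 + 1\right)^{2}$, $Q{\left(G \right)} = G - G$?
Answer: $0$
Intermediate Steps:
$Q{\left(G \right)} = 0$
$A = 121$ ($A = 11^{2} = 121$)
$Q{\left(-4 \right)} \left(l{\left(-11 \right)} + A\right) = 0 \left(-11 + 121\right) = 0 \cdot 110 = 0$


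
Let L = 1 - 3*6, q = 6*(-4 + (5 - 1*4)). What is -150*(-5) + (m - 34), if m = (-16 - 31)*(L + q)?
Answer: 2361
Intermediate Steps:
q = -18 (q = 6*(-4 + (5 - 4)) = 6*(-4 + 1) = 6*(-3) = -18)
L = -17 (L = 1 - 18 = -17)
m = 1645 (m = (-16 - 31)*(-17 - 18) = -47*(-35) = 1645)
-150*(-5) + (m - 34) = -150*(-5) + (1645 - 34) = 750 + 1611 = 2361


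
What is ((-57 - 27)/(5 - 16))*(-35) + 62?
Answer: -2258/11 ≈ -205.27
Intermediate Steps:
((-57 - 27)/(5 - 16))*(-35) + 62 = -84/(-11)*(-35) + 62 = -84*(-1/11)*(-35) + 62 = (84/11)*(-35) + 62 = -2940/11 + 62 = -2258/11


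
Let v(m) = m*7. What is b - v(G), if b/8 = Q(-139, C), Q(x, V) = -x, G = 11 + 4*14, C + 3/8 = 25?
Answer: 643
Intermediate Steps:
C = 197/8 (C = -3/8 + 25 = 197/8 ≈ 24.625)
G = 67 (G = 11 + 56 = 67)
v(m) = 7*m
b = 1112 (b = 8*(-1*(-139)) = 8*139 = 1112)
b - v(G) = 1112 - 7*67 = 1112 - 1*469 = 1112 - 469 = 643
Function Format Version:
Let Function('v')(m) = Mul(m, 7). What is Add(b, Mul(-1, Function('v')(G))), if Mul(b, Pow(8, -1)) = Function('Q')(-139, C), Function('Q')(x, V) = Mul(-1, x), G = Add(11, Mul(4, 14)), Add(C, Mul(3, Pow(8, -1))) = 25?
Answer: 643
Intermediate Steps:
C = Rational(197, 8) (C = Add(Rational(-3, 8), 25) = Rational(197, 8) ≈ 24.625)
G = 67 (G = Add(11, 56) = 67)
Function('v')(m) = Mul(7, m)
b = 1112 (b = Mul(8, Mul(-1, -139)) = Mul(8, 139) = 1112)
Add(b, Mul(-1, Function('v')(G))) = Add(1112, Mul(-1, Mul(7, 67))) = Add(1112, Mul(-1, 469)) = Add(1112, -469) = 643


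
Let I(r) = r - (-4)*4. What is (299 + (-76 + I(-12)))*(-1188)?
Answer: -269676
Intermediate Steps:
I(r) = 16 + r (I(r) = r - 1*(-16) = r + 16 = 16 + r)
(299 + (-76 + I(-12)))*(-1188) = (299 + (-76 + (16 - 12)))*(-1188) = (299 + (-76 + 4))*(-1188) = (299 - 72)*(-1188) = 227*(-1188) = -269676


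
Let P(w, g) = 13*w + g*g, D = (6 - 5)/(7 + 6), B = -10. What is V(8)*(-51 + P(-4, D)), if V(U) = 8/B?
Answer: 69624/845 ≈ 82.395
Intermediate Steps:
V(U) = -4/5 (V(U) = 8/(-10) = 8*(-1/10) = -4/5)
D = 1/13 ≈ 0.076923
P(w, g) = g**2 + 13*w (P(w, g) = 13*w + g**2 = g**2 + 13*w)
V(8)*(-51 + P(-4, D)) = -4*(-51 + ((1/13)**2 + 13*(-4)))/5 = -4*(-51 + (1/169 - 52))/5 = -4*(-51 - 8787/169)/5 = -4/5*(-17406/169) = 69624/845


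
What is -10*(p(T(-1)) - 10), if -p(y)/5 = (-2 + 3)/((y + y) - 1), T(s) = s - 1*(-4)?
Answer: 110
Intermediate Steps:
T(s) = 4 + s (T(s) = s + 4 = 4 + s)
p(y) = -5/(-1 + 2*y) (p(y) = -5*(-2 + 3)/((y + y) - 1) = -5/(2*y - 1) = -5/(-1 + 2*y))
-10*(p(T(-1)) - 10) = -10*(-5/(-1 + 2*(4 - 1)) - 10) = -10*(-5/(-1 + 2*3) - 10) = -10*(-5/(-1 + 6) - 10) = -10*(-5/5 - 10) = -10*(-5*1/5 - 10) = -10*(-1 - 10) = -10*(-11) = 110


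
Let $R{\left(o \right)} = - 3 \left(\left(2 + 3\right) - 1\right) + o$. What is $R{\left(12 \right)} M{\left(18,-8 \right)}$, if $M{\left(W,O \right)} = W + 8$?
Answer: $0$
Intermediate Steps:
$M{\left(W,O \right)} = 8 + W$
$R{\left(o \right)} = -12 + o$ ($R{\left(o \right)} = - 3 \left(5 - 1\right) + o = \left(-3\right) 4 + o = -12 + o$)
$R{\left(12 \right)} M{\left(18,-8 \right)} = \left(-12 + 12\right) \left(8 + 18\right) = 0 \cdot 26 = 0$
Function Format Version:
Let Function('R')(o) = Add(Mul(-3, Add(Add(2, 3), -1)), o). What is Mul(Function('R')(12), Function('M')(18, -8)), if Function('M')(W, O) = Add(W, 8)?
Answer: 0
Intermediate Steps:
Function('M')(W, O) = Add(8, W)
Function('R')(o) = Add(-12, o) (Function('R')(o) = Add(Mul(-3, Add(5, -1)), o) = Add(Mul(-3, 4), o) = Add(-12, o))
Mul(Function('R')(12), Function('M')(18, -8)) = Mul(Add(-12, 12), Add(8, 18)) = Mul(0, 26) = 0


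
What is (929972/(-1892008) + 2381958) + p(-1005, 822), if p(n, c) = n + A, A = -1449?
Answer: 1125509918515/473002 ≈ 2.3795e+6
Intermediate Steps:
p(n, c) = -1449 + n (p(n, c) = n - 1449 = -1449 + n)
(929972/(-1892008) + 2381958) + p(-1005, 822) = (929972/(-1892008) + 2381958) + (-1449 - 1005) = (929972*(-1/1892008) + 2381958) - 2454 = (-232493/473002 + 2381958) - 2454 = 1126670665423/473002 - 2454 = 1125509918515/473002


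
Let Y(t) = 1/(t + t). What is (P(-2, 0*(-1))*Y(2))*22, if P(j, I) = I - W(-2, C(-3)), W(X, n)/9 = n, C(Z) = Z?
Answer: 297/2 ≈ 148.50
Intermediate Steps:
W(X, n) = 9*n
Y(t) = 1/(2*t)
P(j, I) = 27 + I (P(j, I) = I - 9*(-3) = I - 1*(-27) = I + 27 = 27 + I)
(P(-2, 0*(-1))*Y(2))*22 = ((27 + 0*(-1))*((1/2)/2))*22 = ((27 + 0)*((1/2)*(1/2)))*22 = (27*(1/4))*22 = (27/4)*22 = 297/2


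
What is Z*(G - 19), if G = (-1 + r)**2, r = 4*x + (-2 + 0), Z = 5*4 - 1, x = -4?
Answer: 6498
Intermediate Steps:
Z = 19 (Z = 20 - 1 = 19)
r = -18 (r = 4*(-4) + (-2 + 0) = -16 - 2 = -18)
G = 361 (G = (-1 - 18)**2 = (-19)**2 = 361)
Z*(G - 19) = 19*(361 - 19) = 19*342 = 6498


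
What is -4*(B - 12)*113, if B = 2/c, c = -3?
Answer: 17176/3 ≈ 5725.3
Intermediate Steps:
B = -⅔ (B = 2/(-3) = 2*(-⅓) = -⅔ ≈ -0.66667)
-4*(B - 12)*113 = -4*(-⅔ - 12)*113 = -4*(-38/3)*113 = (152/3)*113 = 17176/3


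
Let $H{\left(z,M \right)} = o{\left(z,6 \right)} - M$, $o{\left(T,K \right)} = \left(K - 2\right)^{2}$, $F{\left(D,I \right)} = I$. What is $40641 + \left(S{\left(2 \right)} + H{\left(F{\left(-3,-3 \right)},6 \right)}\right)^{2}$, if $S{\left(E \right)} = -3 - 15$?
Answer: $40705$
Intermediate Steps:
$o{\left(T,K \right)} = \left(-2 + K\right)^{2}$
$H{\left(z,M \right)} = 16 - M$ ($H{\left(z,M \right)} = \left(-2 + 6\right)^{2} - M = 4^{2} - M = 16 - M$)
$S{\left(E \right)} = -18$ ($S{\left(E \right)} = -3 - 15 = -18$)
$40641 + \left(S{\left(2 \right)} + H{\left(F{\left(-3,-3 \right)},6 \right)}\right)^{2} = 40641 + \left(-18 + \left(16 - 6\right)\right)^{2} = 40641 + \left(-18 + 10\right)^{2} = 40641 + \left(-8\right)^{2} = 40641 + 64 = 40705$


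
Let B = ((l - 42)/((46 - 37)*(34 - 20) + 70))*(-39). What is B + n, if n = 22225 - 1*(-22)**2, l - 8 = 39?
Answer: 4261041/196 ≈ 21740.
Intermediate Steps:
l = 47 (l = 8 + 39 = 47)
n = 21741 (n = 22225 - 1*484 = 22225 - 484 = 21741)
B = -195/196 (B = ((47 - 42)/((46 - 37)*(34 - 20) + 70))*(-39) = (5/(9*14 + 70))*(-39) = (5/(126 + 70))*(-39) = (5/196)*(-39) = -195/196 ≈ -0.99490)
B + n = -195/196 + 21741 = 4261041/196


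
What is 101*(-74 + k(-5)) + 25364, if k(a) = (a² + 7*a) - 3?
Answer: 16577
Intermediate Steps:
k(a) = -3 + a² + 7*a
101*(-74 + k(-5)) + 25364 = 101*(-74 + (-3 + (-5)² + 7*(-5))) + 25364 = 101*(-74 + (-3 + 25 - 35)) + 25364 = 101*(-74 - 13) + 25364 = 101*(-87) + 25364 = -8787 + 25364 = 16577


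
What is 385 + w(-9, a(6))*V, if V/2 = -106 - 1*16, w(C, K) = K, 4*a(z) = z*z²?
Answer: -12791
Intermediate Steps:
a(z) = z³/4 (a(z) = (z*z²)/4 = z³/4)
V = -244 (V = 2*(-106 - 1*16) = 2*(-106 - 16) = 2*(-122) = -244)
385 + w(-9, a(6))*V = 385 + ((¼)*6³)*(-244) = 385 + ((¼)*216)*(-244) = 385 + 54*(-244) = 385 - 13176 = -12791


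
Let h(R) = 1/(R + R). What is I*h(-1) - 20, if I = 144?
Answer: -92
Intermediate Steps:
h(R) = 1/(2*R)
I*h(-1) - 20 = 144*((1/2)/(-1)) - 20 = 144*((1/2)*(-1)) - 20 = 144*(-1/2) - 20 = -72 - 20 = -92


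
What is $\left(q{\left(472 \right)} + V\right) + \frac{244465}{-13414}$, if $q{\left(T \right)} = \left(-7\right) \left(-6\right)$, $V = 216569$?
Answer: $\frac{2905375489}{13414} \approx 2.1659 \cdot 10^{5}$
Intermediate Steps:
$q{\left(T \right)} = 42$
$\left(q{\left(472 \right)} + V\right) + \frac{244465}{-13414} = \left(42 + 216569\right) + \frac{244465}{-13414} = 216611 + 244465 \left(- \frac{1}{13414}\right) = 216611 - \frac{244465}{13414} = \frac{2905375489}{13414}$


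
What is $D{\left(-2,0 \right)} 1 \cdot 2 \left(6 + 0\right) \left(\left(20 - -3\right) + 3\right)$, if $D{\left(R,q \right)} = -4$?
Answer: $-1248$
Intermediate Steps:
$D{\left(-2,0 \right)} 1 \cdot 2 \left(6 + 0\right) \left(\left(20 - -3\right) + 3\right) = \left(-4\right) 1 \cdot 2 \left(6 + 0\right) \left(\left(20 - -3\right) + 3\right) = \left(-4\right) 2 \cdot 6 \left(\left(20 + 3\right) + 3\right) = \left(-8\right) 6 \left(23 + 3\right) = \left(-48\right) 26 = -1248$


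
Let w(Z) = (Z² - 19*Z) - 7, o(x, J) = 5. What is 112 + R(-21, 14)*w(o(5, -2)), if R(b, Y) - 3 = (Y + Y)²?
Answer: -60487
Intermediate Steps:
R(b, Y) = 3 + 4*Y² (R(b, Y) = 3 + (Y + Y)² = 3 + (2*Y)² = 3 + 4*Y²)
w(Z) = -7 + Z² - 19*Z
112 + R(-21, 14)*w(o(5, -2)) = 112 + (3 + 4*14²)*(-7 + 5² - 19*5) = 112 + (3 + 4*196)*(-7 + 25 - 95) = 112 + (3 + 784)*(-77) = 112 + 787*(-77) = 112 - 60599 = -60487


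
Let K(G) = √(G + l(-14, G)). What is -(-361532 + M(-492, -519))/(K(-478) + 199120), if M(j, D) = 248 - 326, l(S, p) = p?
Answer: 18000945800/9912193839 - 180805*I*√239/9912193839 ≈ 1.816 - 0.00028199*I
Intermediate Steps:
K(G) = √2*√G (K(G) = √(G + G) = √(2*G) = √2*√G)
M(j, D) = -78
-(-361532 + M(-492, -519))/(K(-478) + 199120) = -(-361532 - 78)/(√2*√(-478) + 199120) = -(-361610)/(√2*(I*√478) + 199120) = -(-361610)/(2*I*√239 + 199120) = -(-361610)/(199120 + 2*I*√239) = 361610/(199120 + 2*I*√239)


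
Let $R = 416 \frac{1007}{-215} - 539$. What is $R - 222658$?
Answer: $- \frac{48406267}{215} \approx -2.2515 \cdot 10^{5}$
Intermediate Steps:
$R = - \frac{534797}{215}$ ($R = 416 \cdot 1007 \left(- \frac{1}{215}\right) - 539 = 416 \left(- \frac{1007}{215}\right) - 539 = - \frac{418912}{215} - 539 = - \frac{534797}{215} \approx -2487.4$)
$R - 222658 = - \frac{534797}{215} - 222658 = - \frac{48406267}{215}$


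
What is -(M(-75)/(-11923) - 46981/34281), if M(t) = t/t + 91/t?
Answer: 14003678743/10218309075 ≈ 1.3704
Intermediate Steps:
M(t) = 1 + 91/t
-(M(-75)/(-11923) - 46981/34281) = -(((91 - 75)/(-75))/(-11923) - 46981/34281) = -(-1/75*16*(-1/11923) - 46981*1/34281) = -(-16/75*(-1/11923) - 46981/34281) = -(16/894225 - 46981/34281) = -1*(-14003678743/10218309075) = 14003678743/10218309075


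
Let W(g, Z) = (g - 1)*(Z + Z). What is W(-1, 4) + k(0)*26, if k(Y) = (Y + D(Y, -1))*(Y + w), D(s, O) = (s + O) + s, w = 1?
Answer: -42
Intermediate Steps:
W(g, Z) = 2*Z*(-1 + g) (W(g, Z) = (-1 + g)*(2*Z) = 2*Z*(-1 + g))
D(s, O) = O + 2*s (D(s, O) = (O + s) + s = O + 2*s)
k(Y) = (1 + Y)*(-1 + 3*Y) (k(Y) = (Y + (-1 + 2*Y))*(Y + 1) = (-1 + 3*Y)*(1 + Y) = (1 + Y)*(-1 + 3*Y))
W(-1, 4) + k(0)*26 = 2*4*(-1 - 1) + (-1 + 2*0 + 3*0²)*26 = 2*4*(-2) + (-1 + 0 + 3*0)*26 = -16 + (-1 + 0 + 0)*26 = -16 - 1*26 = -16 - 26 = -42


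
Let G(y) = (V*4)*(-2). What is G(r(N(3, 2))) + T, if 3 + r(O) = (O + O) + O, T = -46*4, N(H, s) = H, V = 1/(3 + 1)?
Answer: -186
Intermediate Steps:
V = 1/4 ≈ 0.25000
T = -184
r(O) = -3 + 3*O (r(O) = -3 + ((O + O) + O) = -3 + (2*O + O) = -3 + 3*O)
G(y) = -2 (G(y) = ((1/4)*4)*(-2) = 1*(-2) = -2)
G(r(N(3, 2))) + T = -2 - 184 = -186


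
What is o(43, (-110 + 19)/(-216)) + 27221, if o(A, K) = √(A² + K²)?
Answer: 27221 + 5*√3451009/216 ≈ 27264.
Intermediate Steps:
o(43, (-110 + 19)/(-216)) + 27221 = √(43² + ((-110 + 19)/(-216))²) + 27221 = √(1849 + (-91*(-1/216))²) + 27221 = √(1849 + (91/216)²) + 27221 = √(1849 + 8281/46656) + 27221 = √(86275225/46656) + 27221 = 5*√3451009/216 + 27221 = 27221 + 5*√3451009/216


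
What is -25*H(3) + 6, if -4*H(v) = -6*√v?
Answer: 6 - 75*√3/2 ≈ -58.952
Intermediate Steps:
H(v) = 3*√v/2 (H(v) = -(-3)*√v/2 = 3*√v/2)
-25*H(3) + 6 = -75*√3/2 + 6 = 6 - 75*√3/2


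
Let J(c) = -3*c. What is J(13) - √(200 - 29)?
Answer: -39 - 3*√19 ≈ -52.077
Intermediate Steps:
J(13) - √(200 - 29) = -3*13 - √(200 - 29) = -39 - √171 = -39 - 3*√19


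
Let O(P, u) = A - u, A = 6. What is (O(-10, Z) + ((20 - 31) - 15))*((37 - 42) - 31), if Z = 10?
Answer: 1080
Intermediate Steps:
O(P, u) = 6 - u
(O(-10, Z) + ((20 - 31) - 15))*((37 - 42) - 31) = ((6 - 1*10) + ((20 - 31) - 15))*((37 - 42) - 31) = ((6 - 10) + (-11 - 15))*(-5 - 31) = (-4 - 26)*(-36) = -30*(-36) = 1080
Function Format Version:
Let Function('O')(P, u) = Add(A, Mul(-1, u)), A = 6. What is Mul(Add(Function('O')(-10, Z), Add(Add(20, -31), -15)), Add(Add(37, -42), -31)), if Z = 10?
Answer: 1080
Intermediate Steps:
Function('O')(P, u) = Add(6, Mul(-1, u))
Mul(Add(Function('O')(-10, Z), Add(Add(20, -31), -15)), Add(Add(37, -42), -31)) = Mul(Add(Add(6, Mul(-1, 10)), Add(Add(20, -31), -15)), Add(Add(37, -42), -31)) = Mul(Add(Add(6, -10), Add(-11, -15)), Add(-5, -31)) = Mul(Add(-4, -26), -36) = Mul(-30, -36) = 1080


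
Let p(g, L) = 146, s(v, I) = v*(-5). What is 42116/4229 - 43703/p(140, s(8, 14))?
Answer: -178671051/617434 ≈ -289.38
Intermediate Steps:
s(v, I) = -5*v
42116/4229 - 43703/p(140, s(8, 14)) = 42116/4229 - 43703/146 = -178671051/617434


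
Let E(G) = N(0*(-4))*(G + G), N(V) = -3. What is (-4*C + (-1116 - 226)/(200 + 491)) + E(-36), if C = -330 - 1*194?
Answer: 1596250/691 ≈ 2310.1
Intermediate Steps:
E(G) = -6*G (E(G) = -3*(G + G) = -6*G)
C = -524 (C = -330 - 194 = -524)
(-4*C + (-1116 - 226)/(200 + 491)) + E(-36) = (-4*(-524) + (-1116 - 226)/(200 + 491)) - 6*(-36) = (2096 - 1342/691) + 216 = 1446994/691 + 216 = 1596250/691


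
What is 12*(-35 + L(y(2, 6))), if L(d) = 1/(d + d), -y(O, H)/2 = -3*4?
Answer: -1679/4 ≈ -419.75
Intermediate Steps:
y(O, H) = 24 (y(O, H) = -(-6)*4 = -2*(-12) = 24)
L(d) = 1/(2*d)
12*(-35 + L(y(2, 6))) = 12*(-35 + (1/2)/24) = 12*(-35 + (1/2)*(1/24)) = 12*(-35 + 1/48) = 12*(-1679/48) = -1679/4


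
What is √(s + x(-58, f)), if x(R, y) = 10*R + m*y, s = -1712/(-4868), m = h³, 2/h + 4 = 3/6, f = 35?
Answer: 2*I*√10635243734/8519 ≈ 24.211*I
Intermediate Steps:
h = -4/7 (h = 2/(-4 + 3/6) = 2/(-4 + 3*(⅙)) = 2/(-4 + ½) = 2/(-7/2) = 2*(-2/7) = -4/7 ≈ -0.57143)
m = -64/343 (m = (-4/7)³ = -64/343 ≈ -0.18659)
s = 428/1217 (s = -1712*(-1/4868) = 428/1217 ≈ 0.35168)
x(R, y) = 10*R - 64*y/343
√(s + x(-58, f)) = √(428/1217 + (10*(-58) - 64/343*35)) = √(428/1217 + (-580 - 320/49)) = √(428/1217 - 28740/49) = √(-34955608/59633) = 2*I*√10635243734/8519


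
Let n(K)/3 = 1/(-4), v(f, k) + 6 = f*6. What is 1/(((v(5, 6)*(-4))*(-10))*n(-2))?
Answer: -1/720 ≈ -0.0013889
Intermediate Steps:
v(f, k) = -6 + 6*f (v(f, k) = -6 + f*6 = -6 + 6*f)
n(K) = -¾ (n(K) = 3/(-4) = 3*(-¼) = -¾)
1/(((v(5, 6)*(-4))*(-10))*n(-2)) = 1/((((-6 + 6*5)*(-4))*(-10))*(-¾)) = 1/((((-6 + 30)*(-4))*(-10))*(-¾)) = 1/(((24*(-4))*(-10))*(-¾)) = 1/(-96*(-10)*(-¾)) = 1/(960*(-¾)) = 1/(-720) = -1/720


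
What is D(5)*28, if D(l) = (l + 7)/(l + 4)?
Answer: 112/3 ≈ 37.333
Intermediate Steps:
D(l) = (7 + l)/(4 + l)
D(5)*28 = ((7 + 5)/(4 + 5))*28 = (12/9)*28 = ((⅑)*12)*28 = (4/3)*28 = 112/3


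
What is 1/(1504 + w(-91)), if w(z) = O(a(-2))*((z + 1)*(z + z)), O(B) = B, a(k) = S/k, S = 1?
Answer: -1/6686 ≈ -0.00014957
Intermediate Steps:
a(k) = 1/k
w(z) = -z*(1 + z) (w(z) = ((z + 1)*(z + z))/(-2) = -(1 + z)*2*z/2 = -z*(1 + z))
1/(1504 + w(-91)) = 1/(1504 - 1*(-91)*(1 - 91)) = 1/(1504 - 1*(-91)*(-90)) = 1/(1504 - 8190) = 1/(-6686) = -1/6686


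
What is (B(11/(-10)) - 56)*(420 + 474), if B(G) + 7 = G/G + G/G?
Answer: -54534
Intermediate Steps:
B(G) = -5 (B(G) = -7 + (G/G + G/G) = -7 + (1 + 1) = -7 + 2 = -5)
(B(11/(-10)) - 56)*(420 + 474) = (-5 - 56)*(420 + 474) = -61*894 = -54534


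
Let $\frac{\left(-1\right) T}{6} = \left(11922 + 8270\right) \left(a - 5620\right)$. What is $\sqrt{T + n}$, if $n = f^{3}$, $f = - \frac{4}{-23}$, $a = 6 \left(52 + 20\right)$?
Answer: $\frac{8 \sqrt{2748285999467}}{529} \approx 25071.0$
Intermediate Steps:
$a = 432$ ($a = 6 \cdot 72 = 432$)
$T = 628536576$ ($T = - 6 \left(11922 + 8270\right) \left(432 - 5620\right) = - 6 \cdot 20192 \left(-5188\right) = \left(-6\right) \left(-104756096\right) = 628536576$)
$f = \frac{4}{23}$ ($f = \left(-4\right) \left(- \frac{1}{23}\right) = \frac{4}{23} \approx 0.17391$)
$n = \frac{64}{12167}$ ($n = \left(\frac{4}{23}\right)^{3} = \frac{64}{12167} \approx 0.0052601$)
$\sqrt{T + n} = \sqrt{628536576 + \frac{64}{12167}} = \sqrt{\frac{7647404520256}{12167}} = \frac{8 \sqrt{2748285999467}}{529}$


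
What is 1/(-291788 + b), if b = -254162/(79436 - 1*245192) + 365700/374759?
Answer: -31059276402/9062646209553697 ≈ -3.4272e-6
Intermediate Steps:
b = 77933233079/31059276402 (b = -254162/(79436 - 245192) + 365700*(1/374759) = -254162/(-165756) + 365700/374759 = -254162*(-1/165756) + 365700/374759 = 127081/82878 + 365700/374759 = 77933233079/31059276402 ≈ 2.5092)
1/(-291788 + b) = 1/(-291788 + 77933233079/31059276402) = 1/(-9062646209553697/31059276402) = -31059276402/9062646209553697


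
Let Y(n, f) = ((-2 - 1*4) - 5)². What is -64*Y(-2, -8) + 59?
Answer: -7685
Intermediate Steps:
Y(n, f) = 121 (Y(n, f) = ((-2 - 4) - 5)² = (-6 - 5)² = (-11)² = 121)
-64*Y(-2, -8) + 59 = -64*121 + 59 = -7744 + 59 = -7685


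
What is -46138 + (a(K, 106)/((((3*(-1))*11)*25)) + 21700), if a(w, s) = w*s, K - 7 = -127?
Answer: -1343242/55 ≈ -24423.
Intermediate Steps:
K = -120 (K = 7 - 127 = -120)
a(w, s) = s*w
-46138 + (a(K, 106)/((((3*(-1))*11)*25)) + 21700) = -46138 + ((106*(-120))/((((3*(-1))*11)*25)) + 21700) = -46138 + (-12720/(-3*11*25) + 21700) = -46138 + (-12720/((-33*25)) + 21700) = -46138 + (-12720/(-825) + 21700) = -46138 + (-12720*(-1/825) + 21700) = -46138 + (848/55 + 21700) = -46138 + 1194348/55 = -1343242/55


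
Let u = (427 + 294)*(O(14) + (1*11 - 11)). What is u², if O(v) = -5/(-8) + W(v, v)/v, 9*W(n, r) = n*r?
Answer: 12813560809/5184 ≈ 2.4718e+6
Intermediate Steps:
W(n, r) = n*r/9 (W(n, r) = (n*r)/9 = n*r/9)
O(v) = 5/8 + v/9 (O(v) = -5/(-8) + (v*v/9)/v = -5*(-⅛) + (v²/9)/v = 5/8 + v/9)
u = 113197/72 (u = (427 + 294)*((5/8 + (⅑)*14) + (1*11 - 11)) = 721*((5/8 + 14/9) + (11 - 11)) = 721*(157/72 + 0) = 721*(157/72) = 113197/72 ≈ 1572.2)
u² = (113197/72)² = 12813560809/5184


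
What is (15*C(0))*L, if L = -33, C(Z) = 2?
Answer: -990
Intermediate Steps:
(15*C(0))*L = (15*2)*(-33) = 30*(-33) = -990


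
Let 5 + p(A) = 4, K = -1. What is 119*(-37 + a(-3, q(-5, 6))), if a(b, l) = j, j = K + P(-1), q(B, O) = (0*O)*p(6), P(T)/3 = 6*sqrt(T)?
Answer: -4522 + 2142*I ≈ -4522.0 + 2142.0*I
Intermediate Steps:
p(A) = -1 (p(A) = -5 + 4 = -1)
P(T) = 18*sqrt(T) (P(T) = 3*(6*sqrt(T)) = 18*sqrt(T))
q(B, O) = 0 (q(B, O) = (0*O)*(-1) = 0*(-1) = 0)
j = -1 + 18*I (j = -1 + 18*sqrt(-1) = -1 + 18*I ≈ -1.0 + 18.0*I)
a(b, l) = -1 + 18*I
119*(-37 + a(-3, q(-5, 6))) = 119*(-37 + (-1 + 18*I)) = 119*(-38 + 18*I) = -4522 + 2142*I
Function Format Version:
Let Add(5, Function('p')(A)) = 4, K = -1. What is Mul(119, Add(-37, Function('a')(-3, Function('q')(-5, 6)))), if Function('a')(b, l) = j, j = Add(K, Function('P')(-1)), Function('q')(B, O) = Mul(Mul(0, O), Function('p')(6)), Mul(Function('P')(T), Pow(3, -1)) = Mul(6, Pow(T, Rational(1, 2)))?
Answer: Add(-4522, Mul(2142, I)) ≈ Add(-4522.0, Mul(2142.0, I))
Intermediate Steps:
Function('p')(A) = -1 (Function('p')(A) = Add(-5, 4) = -1)
Function('P')(T) = Mul(18, Pow(T, Rational(1, 2))) (Function('P')(T) = Mul(3, Mul(6, Pow(T, Rational(1, 2)))) = Mul(18, Pow(T, Rational(1, 2))))
Function('q')(B, O) = 0 (Function('q')(B, O) = Mul(Mul(0, O), -1) = Mul(0, -1) = 0)
j = Add(-1, Mul(18, I)) (j = Add(-1, Mul(18, Pow(-1, Rational(1, 2)))) = Add(-1, Mul(18, I)) ≈ Add(-1.0000, Mul(18.000, I)))
Function('a')(b, l) = Add(-1, Mul(18, I))
Mul(119, Add(-37, Function('a')(-3, Function('q')(-5, 6)))) = Mul(119, Add(-37, Add(-1, Mul(18, I)))) = Mul(119, Add(-38, Mul(18, I))) = Add(-4522, Mul(2142, I))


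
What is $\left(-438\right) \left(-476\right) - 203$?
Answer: $208285$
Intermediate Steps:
$\left(-438\right) \left(-476\right) - 203 = 208488 - 203 = 208285$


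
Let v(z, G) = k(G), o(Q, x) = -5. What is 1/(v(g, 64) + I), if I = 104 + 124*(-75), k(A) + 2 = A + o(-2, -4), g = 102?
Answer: -1/9139 ≈ -0.00010942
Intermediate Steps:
k(A) = -7 + A (k(A) = -2 + (A - 5) = -2 + (-5 + A) = -7 + A)
v(z, G) = -7 + G
I = -9196 (I = 104 - 9300 = -9196)
1/(v(g, 64) + I) = 1/((-7 + 64) - 9196) = 1/(57 - 9196) = 1/(-9139) = -1/9139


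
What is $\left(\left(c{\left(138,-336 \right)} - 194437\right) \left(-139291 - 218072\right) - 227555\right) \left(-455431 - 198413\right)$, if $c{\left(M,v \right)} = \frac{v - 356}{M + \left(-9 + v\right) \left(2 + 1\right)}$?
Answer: $- \frac{590612788714584576}{13} \approx -4.5432 \cdot 10^{16}$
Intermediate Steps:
$c{\left(M,v \right)} = \frac{-356 + v}{-27 + M + 3 v}$ ($c{\left(M,v \right)} = \frac{-356 + v}{M + \left(-9 + v\right) 3} = \frac{-356 + v}{M + \left(-27 + 3 v\right)} = \frac{-356 + v}{-27 + M + 3 v}$)
$\left(\left(c{\left(138,-336 \right)} - 194437\right) \left(-139291 - 218072\right) - 227555\right) \left(-455431 - 198413\right) = \left(\left(\frac{-356 - 336}{-27 + 138 + 3 \left(-336\right)} - 194437\right) \left(-139291 - 218072\right) - 227555\right) \left(-455431 - 198413\right) = \left(\left(\frac{1}{-27 + 138 - 1008} \left(-692\right) - 194437\right) \left(-357363\right) - 227555\right) \left(-653844\right) = \left(\left(\frac{1}{-897} \left(-692\right) - 194437\right) \left(-357363\right) - 227555\right) \left(-653844\right) = \left(\left(\left(- \frac{1}{897}\right) \left(-692\right) - 194437\right) \left(-357363\right) - 227555\right) \left(-653844\right) = \left(\left(\frac{692}{897} - 194437\right) \left(-357363\right) - 227555\right) \left(-653844\right) = \left(\left(- \frac{174409297}{897}\right) \left(-357363\right) - 227555\right) \left(-653844\right) = \left(\frac{20775809867937}{299} - 227555\right) \left(-653844\right) = \frac{20775741828992}{299} \left(-653844\right) = - \frac{590612788714584576}{13}$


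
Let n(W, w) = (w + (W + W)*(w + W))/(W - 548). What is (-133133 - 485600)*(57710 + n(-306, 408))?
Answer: -15266109443474/427 ≈ -3.5752e+10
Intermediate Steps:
n(W, w) = (w + 2*W*(W + w))/(-548 + W) (n(W, w) = (w + (2*W)*(W + w))/(-548 + W) = (w + 2*W*(W + w))/(-548 + W))
(-133133 - 485600)*(57710 + n(-306, 408)) = (-133133 - 485600)*(57710 + (408 + 2*(-306)**2 + 2*(-306)*408)/(-548 - 306)) = -618733*(57710 + (408 + 2*93636 - 249696)/(-854)) = -618733*(57710 - (408 + 187272 - 249696)/854) = -618733*(57710 - 1/854*(-62016)) = -618733*(57710 + 31008/427) = -618733*24673178/427 = -15266109443474/427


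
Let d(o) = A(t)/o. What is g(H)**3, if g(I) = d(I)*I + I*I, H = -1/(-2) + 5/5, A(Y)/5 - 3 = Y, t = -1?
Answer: 117649/64 ≈ 1838.3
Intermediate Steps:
A(Y) = 15 + 5*Y
d(o) = 10/o (d(o) = (15 + 5*(-1))/o = (15 - 5)/o = 10/o)
H = 3/2 (H = -1*(-1/2) + 5*(1/5) = 1/2 + 1 = 3/2 ≈ 1.5000)
g(I) = 10 + I**2 (g(I) = (10/I)*I + I*I = 10 + I**2)
g(H)**3 = (10 + (3/2)**2)**3 = (10 + 9/4)**3 = (49/4)**3 = 117649/64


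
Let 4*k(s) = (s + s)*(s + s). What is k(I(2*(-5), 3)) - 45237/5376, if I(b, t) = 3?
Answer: 1049/1792 ≈ 0.58538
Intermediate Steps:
k(s) = s² (k(s) = ((s + s)*(s + s))/4 = ((2*s)*(2*s))/4 = (4*s²)/4 = s²)
k(I(2*(-5), 3)) - 45237/5376 = 3² - 45237/5376 = 9 - 45237/5376 = 9 - 1*15079/1792 = 9 - 15079/1792 = 1049/1792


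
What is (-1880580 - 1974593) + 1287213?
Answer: -2567960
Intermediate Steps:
(-1880580 - 1974593) + 1287213 = -3855173 + 1287213 = -2567960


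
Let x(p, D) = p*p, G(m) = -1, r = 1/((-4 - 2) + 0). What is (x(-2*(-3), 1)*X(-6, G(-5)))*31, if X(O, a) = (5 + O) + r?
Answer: -1302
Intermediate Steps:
r = -1/6 (r = 1/(-6 + 0) = 1/(-6) = -1/6 ≈ -0.16667)
X(O, a) = 29/6 + O (X(O, a) = (5 + O) - 1/6 = 29/6 + O)
x(p, D) = p**2
(x(-2*(-3), 1)*X(-6, G(-5)))*31 = ((-2*(-3))**2*(29/6 - 6))*31 = (6**2*(-7/6))*31 = (36*(-7/6))*31 = -42*31 = -1302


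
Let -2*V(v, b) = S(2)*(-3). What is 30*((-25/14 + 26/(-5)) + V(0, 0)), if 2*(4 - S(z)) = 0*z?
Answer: -207/7 ≈ -29.571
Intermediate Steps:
S(z) = 4 (S(z) = 4 - 0*z = 4 - ½*0 = 4 + 0 = 4)
V(v, b) = 6 (V(v, b) = -2*(-3) = -½*(-12) = 6)
30*((-25/14 + 26/(-5)) + V(0, 0)) = 30*((-25/14 + 26/(-5)) + 6) = 30*((-25*1/14 + 26*(-⅕)) + 6) = 30*((-25/14 - 26/5) + 6) = 30*(-489/70 + 6) = 30*(-69/70) = -207/7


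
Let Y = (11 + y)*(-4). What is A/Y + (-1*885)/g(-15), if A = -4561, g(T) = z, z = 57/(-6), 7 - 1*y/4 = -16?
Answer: 815899/7828 ≈ 104.23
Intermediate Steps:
y = 92 (y = 28 - 4*(-16) = 28 + 64 = 92)
z = -19/2 (z = 57*(-⅙) = -19/2 ≈ -9.5000)
g(T) = -19/2
Y = -412 (Y = (11 + 92)*(-4) = 103*(-4) = -412)
A/Y + (-1*885)/g(-15) = -4561/(-412) + (-1*885)/(-19/2) = -4561*(-1/412) - 885*(-2/19) = 4561/412 + 1770/19 = 815899/7828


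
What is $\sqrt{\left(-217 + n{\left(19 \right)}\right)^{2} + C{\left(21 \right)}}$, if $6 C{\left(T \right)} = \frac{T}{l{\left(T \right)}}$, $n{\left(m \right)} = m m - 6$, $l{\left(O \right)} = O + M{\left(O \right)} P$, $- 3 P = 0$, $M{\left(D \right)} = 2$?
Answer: $\frac{\sqrt{685590}}{6} \approx 138.0$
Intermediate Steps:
$P = 0$ ($P = \left(- \frac{1}{3}\right) 0 = 0$)
$l{\left(O \right)} = O$ ($l{\left(O \right)} = O + 2 \cdot 0 = O + 0 = O$)
$n{\left(m \right)} = -6 + m^{2}$ ($n{\left(m \right)} = m^{2} - 6 = -6 + m^{2}$)
$C{\left(T \right)} = \frac{1}{6}$ ($C{\left(T \right)} = \frac{T \frac{1}{T}}{6} = \frac{1}{6} \cdot 1 = \frac{1}{6}$)
$\sqrt{\left(-217 + n{\left(19 \right)}\right)^{2} + C{\left(21 \right)}} = \sqrt{\left(-217 - \left(6 - 19^{2}\right)\right)^{2} + \frac{1}{6}} = \sqrt{\left(-217 + \left(-6 + 361\right)\right)^{2} + \frac{1}{6}} = \sqrt{\left(-217 + 355\right)^{2} + \frac{1}{6}} = \sqrt{138^{2} + \frac{1}{6}} = \sqrt{19044 + \frac{1}{6}} = \sqrt{\frac{114265}{6}} = \frac{\sqrt{685590}}{6}$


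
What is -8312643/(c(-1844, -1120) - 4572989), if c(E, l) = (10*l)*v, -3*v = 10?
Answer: 24937929/13606967 ≈ 1.8327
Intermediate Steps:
v = -10/3 (v = -1/3*10 = -10/3 ≈ -3.3333)
c(E, l) = -100*l/3 (c(E, l) = (10*l)*(-10/3) = -100*l/3)
-8312643/(c(-1844, -1120) - 4572989) = -8312643/(-100/3*(-1120) - 4572989) = -8312643/(112000/3 - 4572989) = -8312643/(-13606967/3) = -8312643*(-3/13606967) = 24937929/13606967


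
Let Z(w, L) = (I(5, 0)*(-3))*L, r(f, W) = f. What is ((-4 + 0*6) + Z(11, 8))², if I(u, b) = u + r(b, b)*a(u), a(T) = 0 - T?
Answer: 15376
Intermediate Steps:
a(T) = -T
I(u, b) = u - b*u (I(u, b) = u + b*(-u) = u - b*u)
Z(w, L) = -15*L (Z(w, L) = ((5*(1 - 1*0))*(-3))*L = ((5*(1 + 0))*(-3))*L = ((5*1)*(-3))*L = (5*(-3))*L = -15*L)
((-4 + 0*6) + Z(11, 8))² = ((-4 + 0*6) - 15*8)² = ((-4 + 0) - 120)² = (-4 - 120)² = (-124)² = 15376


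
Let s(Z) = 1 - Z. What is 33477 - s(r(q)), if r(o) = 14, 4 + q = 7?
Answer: 33490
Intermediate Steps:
q = 3 (q = -4 + 7 = 3)
33477 - s(r(q)) = 33477 - (1 - 1*14) = 33477 - (1 - 14) = 33477 - 1*(-13) = 33477 + 13 = 33490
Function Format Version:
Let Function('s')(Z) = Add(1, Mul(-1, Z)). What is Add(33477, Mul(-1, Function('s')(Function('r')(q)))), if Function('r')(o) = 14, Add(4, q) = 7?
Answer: 33490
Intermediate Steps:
q = 3 (q = Add(-4, 7) = 3)
Add(33477, Mul(-1, Function('s')(Function('r')(q)))) = Add(33477, Mul(-1, Add(1, Mul(-1, 14)))) = Add(33477, Mul(-1, Add(1, -14))) = Add(33477, Mul(-1, -13)) = Add(33477, 13) = 33490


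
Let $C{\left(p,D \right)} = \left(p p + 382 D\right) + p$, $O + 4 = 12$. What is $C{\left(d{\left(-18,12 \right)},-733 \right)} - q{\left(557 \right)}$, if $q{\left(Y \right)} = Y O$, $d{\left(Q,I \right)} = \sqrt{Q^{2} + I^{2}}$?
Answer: $-283994 + 6 \sqrt{13} \approx -2.8397 \cdot 10^{5}$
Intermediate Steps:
$O = 8$ ($O = -4 + 12 = 8$)
$d{\left(Q,I \right)} = \sqrt{I^{2} + Q^{2}}$
$C{\left(p,D \right)} = p + p^{2} + 382 D$ ($C{\left(p,D \right)} = \left(p^{2} + 382 D\right) + p = p + p^{2} + 382 D$)
$q{\left(Y \right)} = 8 Y$ ($q{\left(Y \right)} = Y 8 = 8 Y$)
$C{\left(d{\left(-18,12 \right)},-733 \right)} - q{\left(557 \right)} = \left(\sqrt{12^{2} + \left(-18\right)^{2}} + \left(\sqrt{12^{2} + \left(-18\right)^{2}}\right)^{2} + 382 \left(-733\right)\right) - 8 \cdot 557 = \left(\sqrt{144 + 324} + \left(\sqrt{144 + 324}\right)^{2} - 280006\right) - 4456 = \left(\sqrt{468} + \left(\sqrt{468}\right)^{2} - 280006\right) - 4456 = \left(6 \sqrt{13} + \left(6 \sqrt{13}\right)^{2} - 280006\right) - 4456 = \left(6 \sqrt{13} + 468 - 280006\right) - 4456 = \left(-279538 + 6 \sqrt{13}\right) - 4456 = -283994 + 6 \sqrt{13}$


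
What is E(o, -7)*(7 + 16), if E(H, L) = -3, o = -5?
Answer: -69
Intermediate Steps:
E(o, -7)*(7 + 16) = -3*(7 + 16) = -3*23 = -69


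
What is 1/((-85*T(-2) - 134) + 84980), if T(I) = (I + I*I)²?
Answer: 1/84506 ≈ 1.1833e-5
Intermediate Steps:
T(I) = (I + I²)²
1/((-85*T(-2) - 134) + 84980) = 1/((-85*(-2)²*(1 - 2)² - 134) + 84980) = 1/((-340*(-1)² - 134) + 84980) = 1/((-340 - 134) + 84980) = 1/(-474 + 84980) = 1/84506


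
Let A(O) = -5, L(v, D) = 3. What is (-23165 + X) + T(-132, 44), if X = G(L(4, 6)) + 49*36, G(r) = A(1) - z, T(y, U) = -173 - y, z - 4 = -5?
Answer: -21446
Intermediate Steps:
z = -1 (z = 4 - 5 = -1)
G(r) = -4 (G(r) = -5 - 1*(-1) = -5 + 1 = -4)
X = 1760 (X = -4 + 49*36 = -4 + 1764 = 1760)
(-23165 + X) + T(-132, 44) = (-23165 + 1760) + (-173 - 1*(-132)) = -21405 + (-173 + 132) = -21405 - 41 = -21446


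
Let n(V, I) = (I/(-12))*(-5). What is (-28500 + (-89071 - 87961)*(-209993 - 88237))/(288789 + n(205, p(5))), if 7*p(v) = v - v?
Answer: 17598741620/96263 ≈ 1.8282e+5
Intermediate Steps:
p(v) = 0 (p(v) = (v - v)/7 = (⅐)*0 = 0)
n(V, I) = 5*I/12 (n(V, I) = (I*(-1/12))*(-5) = -I/12*(-5) = 5*I/12)
(-28500 + (-89071 - 87961)*(-209993 - 88237))/(288789 + n(205, p(5))) = (-28500 + (-89071 - 87961)*(-209993 - 88237))/(288789 + (5/12)*0) = (-28500 - 177032*(-298230))/(288789 + 0) = (-28500 + 52796253360)/288789 = 52796224860*(1/288789) = 17598741620/96263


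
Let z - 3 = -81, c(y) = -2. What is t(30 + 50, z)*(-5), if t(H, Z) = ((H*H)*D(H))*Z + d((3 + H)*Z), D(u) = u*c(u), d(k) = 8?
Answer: -399360040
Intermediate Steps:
z = -78 (z = 3 - 81 = -78)
D(u) = -2*u (D(u) = u*(-2) = -2*u)
t(H, Z) = 8 - 2*Z*H³ (t(H, Z) = ((H*H)*(-2*H))*Z + 8 = (H²*(-2*H))*Z + 8 = (-2*H³)*Z + 8 = -2*Z*H³ + 8 = 8 - 2*Z*H³)
t(30 + 50, z)*(-5) = (8 - 2*(-78)*(30 + 50)³)*(-5) = (8 - 2*(-78)*80³)*(-5) = (8 - 2*(-78)*512000)*(-5) = (8 + 79872000)*(-5) = 79872008*(-5) = -399360040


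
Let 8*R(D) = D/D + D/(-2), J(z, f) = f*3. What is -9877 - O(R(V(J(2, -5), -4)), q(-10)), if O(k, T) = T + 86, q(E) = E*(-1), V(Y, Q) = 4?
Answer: -9973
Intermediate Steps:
J(z, f) = 3*f
R(D) = ⅛ - D/16 (R(D) = (D/D + D/(-2))/8 = (1 + D*(-½))/8 = (1 - D/2)/8 = ⅛ - D/16)
q(E) = -E
O(k, T) = 86 + T
-9877 - O(R(V(J(2, -5), -4)), q(-10)) = -9877 - (86 - 1*(-10)) = -9877 - (86 + 10) = -9877 - 1*96 = -9877 - 96 = -9973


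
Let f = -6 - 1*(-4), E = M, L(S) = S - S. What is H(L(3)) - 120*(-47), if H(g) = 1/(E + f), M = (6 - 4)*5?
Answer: 45121/8 ≈ 5640.1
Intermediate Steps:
L(S) = 0
M = 10 (M = 2*5 = 10)
E = 10
f = -2 (f = -6 + 4 = -2)
H(g) = 1/8 (H(g) = 1/(10 - 2) = 1/8)
H(L(3)) - 120*(-47) = 1/8 - 120*(-47) = 1/8 + 5640 = 45121/8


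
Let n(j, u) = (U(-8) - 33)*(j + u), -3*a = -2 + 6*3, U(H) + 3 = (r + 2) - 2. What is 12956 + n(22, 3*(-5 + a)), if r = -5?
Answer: 13325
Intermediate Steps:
U(H) = -8 (U(H) = -3 + ((-5 + 2) - 2) = -3 + (-3 - 2) = -3 - 5 = -8)
a = -16/3 (a = -(-2 + 6*3)/3 = -(-2 + 18)/3 = -⅓*16 = -16/3 ≈ -5.3333)
n(j, u) = -41*j - 41*u (n(j, u) = (-8 - 33)*(j + u) = -41*(j + u) = -41*j - 41*u)
12956 + n(22, 3*(-5 + a)) = 12956 + (-41*22 - 123*(-5 - 16/3)) = 12956 + (-902 - 123*(-31)/3) = 12956 + (-902 - 41*(-31)) = 12956 + (-902 + 1271) = 12956 + 369 = 13325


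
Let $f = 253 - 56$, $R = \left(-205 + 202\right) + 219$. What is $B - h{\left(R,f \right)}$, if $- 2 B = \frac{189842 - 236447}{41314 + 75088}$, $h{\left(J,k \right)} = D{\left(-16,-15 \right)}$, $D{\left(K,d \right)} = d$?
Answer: $\frac{272205}{17908} \approx 15.2$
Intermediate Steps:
$R = 216$ ($R = -3 + 219 = 216$)
$f = 197$
$h{\left(J,k \right)} = -15$
$B = \frac{3585}{17908}$ ($B = - \frac{\left(189842 - 236447\right) \frac{1}{41314 + 75088}}{2} = - \frac{\left(-46605\right) \frac{1}{116402}}{2} = \left(- \frac{1}{2}\right) \left(- \frac{3585}{8954}\right) = \frac{3585}{17908} \approx 0.20019$)
$B - h{\left(R,f \right)} = \frac{3585}{17908} - -15 = \frac{3585}{17908} + 15 = \frac{272205}{17908}$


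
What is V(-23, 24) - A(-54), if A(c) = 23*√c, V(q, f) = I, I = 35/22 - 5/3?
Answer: -5/66 - 69*I*√6 ≈ -0.075758 - 169.01*I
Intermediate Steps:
I = -5/66 (I = 35*(1/22) - 5*⅓ = 35/22 - 5/3 = -5/66 ≈ -0.075758)
V(q, f) = -5/66
V(-23, 24) - A(-54) = -5/66 - 23*√(-54) = -5/66 - 23*3*I*√6 = -5/66 - 69*I*√6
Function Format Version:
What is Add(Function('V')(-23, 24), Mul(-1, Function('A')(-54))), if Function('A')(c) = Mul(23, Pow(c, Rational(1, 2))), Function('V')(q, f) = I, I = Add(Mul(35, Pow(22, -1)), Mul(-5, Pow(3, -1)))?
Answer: Add(Rational(-5, 66), Mul(-69, I, Pow(6, Rational(1, 2)))) ≈ Add(-0.075758, Mul(-169.01, I))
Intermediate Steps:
I = Rational(-5, 66) (I = Add(Mul(35, Rational(1, 22)), Mul(-5, Rational(1, 3))) = Add(Rational(35, 22), Rational(-5, 3)) = Rational(-5, 66) ≈ -0.075758)
Function('V')(q, f) = Rational(-5, 66)
Add(Function('V')(-23, 24), Mul(-1, Function('A')(-54))) = Add(Rational(-5, 66), Mul(-1, Mul(23, Pow(-54, Rational(1, 2))))) = Add(Rational(-5, 66), Mul(-1, Mul(23, Mul(3, I, Pow(6, Rational(1, 2)))))) = Add(Rational(-5, 66), Mul(-1, Mul(69, I, Pow(6, Rational(1, 2))))) = Add(Rational(-5, 66), Mul(-69, I, Pow(6, Rational(1, 2))))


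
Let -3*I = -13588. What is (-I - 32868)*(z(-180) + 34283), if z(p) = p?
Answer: -3826083776/3 ≈ -1.2754e+9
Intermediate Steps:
I = 13588/3 (I = -⅓*(-13588) = 13588/3 ≈ 4529.3)
(-I - 32868)*(z(-180) + 34283) = (-1*13588/3 - 32868)*(-180 + 34283) = (-13588/3 - 32868)*34103 = -112192/3*34103 = -3826083776/3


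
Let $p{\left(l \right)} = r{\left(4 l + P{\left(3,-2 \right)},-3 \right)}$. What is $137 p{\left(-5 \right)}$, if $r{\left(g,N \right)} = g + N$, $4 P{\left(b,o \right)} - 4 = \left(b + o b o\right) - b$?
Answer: $-2603$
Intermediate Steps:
$P{\left(b,o \right)} = 1 + \frac{b o^{2}}{4}$ ($P{\left(b,o \right)} = 1 + \frac{\left(b + o b o\right) - b}{4} = 1 + \frac{\left(b + b o^{2}\right) - b}{4} = 1 + \frac{b o^{2}}{4}$)
$r{\left(g,N \right)} = N + g$
$p{\left(l \right)} = 1 + 4 l$ ($p{\left(l \right)} = -3 + \left(4 l + \left(1 + \frac{1}{4} \cdot 3 \left(-2\right)^{2}\right)\right) = -3 + \left(4 l + \left(1 + \frac{1}{4} \cdot 3 \cdot 4\right)\right) = -3 + \left(4 l + \left(1 + 3\right)\right) = -3 + \left(4 l + 4\right) = -3 + \left(4 + 4 l\right) = 1 + 4 l$)
$137 p{\left(-5 \right)} = 137 \left(1 + 4 \left(-5\right)\right) = 137 \left(1 - 20\right) = 137 \left(-19\right) = -2603$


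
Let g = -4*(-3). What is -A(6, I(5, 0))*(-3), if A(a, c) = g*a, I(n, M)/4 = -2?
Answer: 216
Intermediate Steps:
I(n, M) = -8 (I(n, M) = 4*(-2) = -8)
g = 12
A(a, c) = 12*a
-A(6, I(5, 0))*(-3) = -12*6*(-3) = -1*72*(-3) = -72*(-3) = 216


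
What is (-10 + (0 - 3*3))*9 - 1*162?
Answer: -333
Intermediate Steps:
(-10 + (0 - 3*3))*9 - 1*162 = (-10 + (0 - 9))*9 - 162 = (-10 - 9)*9 - 162 = -19*9 - 162 = -171 - 162 = -333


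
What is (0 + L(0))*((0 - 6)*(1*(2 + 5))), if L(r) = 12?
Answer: -504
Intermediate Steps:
(0 + L(0))*((0 - 6)*(1*(2 + 5))) = (0 + 12)*((0 - 6)*(1*(2 + 5))) = 12*(-6*7) = 12*(-42) = -504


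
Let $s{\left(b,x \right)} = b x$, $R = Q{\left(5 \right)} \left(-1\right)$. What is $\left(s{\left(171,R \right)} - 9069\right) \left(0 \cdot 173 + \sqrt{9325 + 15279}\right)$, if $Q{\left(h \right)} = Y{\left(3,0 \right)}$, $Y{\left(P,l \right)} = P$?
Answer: $- 19164 \sqrt{6151} \approx -1.503 \cdot 10^{6}$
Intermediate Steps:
$Q{\left(h \right)} = 3$
$R = -3$ ($R = 3 \left(-1\right) = -3$)
$\left(s{\left(171,R \right)} - 9069\right) \left(0 \cdot 173 + \sqrt{9325 + 15279}\right) = \left(171 \left(-3\right) - 9069\right) \left(0 \cdot 173 + \sqrt{9325 + 15279}\right) = \left(-513 - 9069\right) \left(0 + \sqrt{24604}\right) = - 9582 \left(0 + 2 \sqrt{6151}\right) = - 9582 \cdot 2 \sqrt{6151} = - 19164 \sqrt{6151}$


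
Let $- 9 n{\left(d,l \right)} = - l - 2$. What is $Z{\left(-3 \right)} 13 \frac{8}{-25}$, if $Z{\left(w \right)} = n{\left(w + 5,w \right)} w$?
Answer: $- \frac{104}{75} \approx -1.3867$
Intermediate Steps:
$n{\left(d,l \right)} = \frac{2}{9} + \frac{l}{9}$ ($n{\left(d,l \right)} = - \frac{- l - 2}{9} = - \frac{-2 - l}{9} = \frac{2}{9} + \frac{l}{9}$)
$Z{\left(w \right)} = w \left(\frac{2}{9} + \frac{w}{9}\right)$ ($Z{\left(w \right)} = \left(\frac{2}{9} + \frac{w}{9}\right) w = w \left(\frac{2}{9} + \frac{w}{9}\right)$)
$Z{\left(-3 \right)} 13 \frac{8}{-25} = \frac{1}{9} \left(-3\right) \left(2 - 3\right) 13 \frac{8}{-25} = \frac{1}{9} \left(-3\right) \left(-1\right) 13 \cdot 8 \left(- \frac{1}{25}\right) = \frac{1}{3} \cdot 13 \left(- \frac{8}{25}\right) = \frac{13}{3} \left(- \frac{8}{25}\right) = - \frac{104}{75}$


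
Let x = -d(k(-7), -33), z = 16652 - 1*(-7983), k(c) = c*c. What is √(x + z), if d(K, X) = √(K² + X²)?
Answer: √(24635 - √3490) ≈ 156.77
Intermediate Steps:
k(c) = c²
z = 24635 (z = 16652 + 7983 = 24635)
x = -√3490 (x = -√(((-7)²)² + (-33)²) = -√(49² + 1089) = -√(2401 + 1089) = -√3490 ≈ -59.076)
√(x + z) = √(-√3490 + 24635) = √(24635 - √3490)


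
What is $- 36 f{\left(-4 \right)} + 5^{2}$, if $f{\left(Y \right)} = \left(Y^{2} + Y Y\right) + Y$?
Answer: $-983$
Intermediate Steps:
$f{\left(Y \right)} = Y + 2 Y^{2}$ ($f{\left(Y \right)} = \left(Y^{2} + Y^{2}\right) + Y = 2 Y^{2} + Y = Y + 2 Y^{2}$)
$- 36 f{\left(-4 \right)} + 5^{2} = - 36 \left(- 4 \left(1 + 2 \left(-4\right)\right)\right) + 5^{2} = - 36 \left(- 4 \left(1 - 8\right)\right) + 25 = - 36 \left(\left(-4\right) \left(-7\right)\right) + 25 = \left(-36\right) 28 + 25 = -1008 + 25 = -983$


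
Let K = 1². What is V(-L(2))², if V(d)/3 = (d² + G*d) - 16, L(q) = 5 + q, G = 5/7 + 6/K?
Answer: 1764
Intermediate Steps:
K = 1
G = 47/7 (G = 5/7 + 6/1 = 5*(⅐) + 6*1 = 5/7 + 6 = 47/7 ≈ 6.7143)
V(d) = -48 + 3*d² + 141*d/7 (V(d) = 3*((d² + 47*d/7) - 16) = 3*(-16 + d² + 47*d/7) = -48 + 3*d² + 141*d/7)
V(-L(2))² = (-48 + 3*(-(5 + 2))² + 141*(-(5 + 2))/7)² = (-48 + 3*(-1*7)² + 141*(-1*7)/7)² = (-48 + 3*(-7)² + (141/7)*(-7))² = (-48 + 3*49 - 141)² = (-48 + 147 - 141)² = (-42)² = 1764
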